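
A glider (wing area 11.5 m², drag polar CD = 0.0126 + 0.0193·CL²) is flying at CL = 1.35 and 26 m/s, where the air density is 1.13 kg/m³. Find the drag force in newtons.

D = 210 N

CD = 0.0126 + 0.0193 × 1.35² = 0.04777
D = ½ρv²S·CD = ½ × 1.13 × 26² × 11.5 × 0.04777 = 210 N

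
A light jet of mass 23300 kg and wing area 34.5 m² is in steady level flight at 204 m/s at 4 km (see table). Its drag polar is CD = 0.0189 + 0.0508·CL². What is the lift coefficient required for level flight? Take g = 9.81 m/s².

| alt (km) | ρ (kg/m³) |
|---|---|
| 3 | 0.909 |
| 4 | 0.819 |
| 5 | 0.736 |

CL = 0.389

At 4 km, from the table: ρ = 0.819 kg/m³.
Level flight ⇒ L = W = m·g = 23300 × 9.81 = 2.2857×10^5 N.
q = ½ρv² = ½ × 0.819 × 204² = 17040 Pa.
CL = W/(q·S) = 2.2857×10^5 / (17040 × 34.5) = 0.3888.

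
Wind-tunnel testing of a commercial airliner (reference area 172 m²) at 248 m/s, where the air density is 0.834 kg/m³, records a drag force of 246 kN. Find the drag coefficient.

From D = ½ρv²S·CD, rearranging gives CD = 2D/(ρv²S).
CD = 2 × 2.46×10^5 / (0.834 × 248² × 172) = 0.0558

CD = 0.0558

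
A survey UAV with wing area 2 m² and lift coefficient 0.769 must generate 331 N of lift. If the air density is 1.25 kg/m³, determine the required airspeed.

v = 18.6 m/s

L = ½ρv²S·CL ⇒ v = √(2L/(ρ·S·CL))
v = √(2 × 331 / (1.25 × 2 × 0.769)) = √344.3 = 18.6 m/s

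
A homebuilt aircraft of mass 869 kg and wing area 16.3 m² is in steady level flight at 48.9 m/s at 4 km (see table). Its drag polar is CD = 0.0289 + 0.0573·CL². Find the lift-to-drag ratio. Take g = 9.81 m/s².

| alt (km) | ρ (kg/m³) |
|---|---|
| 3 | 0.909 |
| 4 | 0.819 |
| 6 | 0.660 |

At 4 km, from the table: ρ = 0.819 kg/m³.
In steady level flight, lift balances weight: W = mg = 869 × 9.81 = 8524.9 N.
q = ½ρv² = ½ × 0.819 × 48.9² = 979.2 Pa.
CL = W/(q·S) = 8524.9 / (979.2 × 16.3) = 0.5341.
CD = 0.0289 + 0.0573 × 0.5341² = 0.04525.
L/D = CL/CD = 0.5341 / 0.04525 = 11.8

L/D = 11.8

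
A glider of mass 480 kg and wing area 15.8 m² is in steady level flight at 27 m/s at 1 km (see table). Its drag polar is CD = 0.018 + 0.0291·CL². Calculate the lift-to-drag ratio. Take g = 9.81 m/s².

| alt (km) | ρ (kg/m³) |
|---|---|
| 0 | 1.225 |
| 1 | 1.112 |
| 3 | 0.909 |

At 1 km, from the table: ρ = 1.112 kg/m³.
In steady level flight, lift balances weight: W = mg = 480 × 9.81 = 4708.8 N.
q = ½ρv² = ½ × 1.112 × 27² = 405.3 Pa.
CL = W/(q·S) = 4708.8 / (405.3 × 15.8) = 0.7353.
CD = 0.018 + 0.0291 × 0.7353² = 0.03373.
L/D = CL/CD = 0.7353 / 0.03373 = 21.8

L/D = 21.8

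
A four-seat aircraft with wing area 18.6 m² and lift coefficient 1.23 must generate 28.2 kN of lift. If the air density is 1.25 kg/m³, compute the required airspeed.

v = 44.4 m/s

L = ½ρv²S·CL ⇒ v = √(2L/(ρ·S·CL))
v = √(2 × 28200 / (1.25 × 18.6 × 1.23)) = √1972 = 44.4 m/s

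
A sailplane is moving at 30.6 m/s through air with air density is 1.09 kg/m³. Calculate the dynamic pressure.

q = 510 Pa

q = ½ρv² = ½ × 1.09 × 30.6² = 510 Pa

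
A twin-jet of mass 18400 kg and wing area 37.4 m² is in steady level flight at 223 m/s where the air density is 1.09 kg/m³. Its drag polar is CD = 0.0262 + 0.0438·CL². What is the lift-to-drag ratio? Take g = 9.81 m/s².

In steady level flight, lift balances weight: W = mg = 18400 × 9.81 = 1.805×10^5 N.
Dynamic pressure q = 0.5 × 1.09 × 223² = 27100 Pa.
CL = 2W/(ρv²S) = 2×1.805×10^5/(1.09×223²×37.4) = 0.1781.
CD = 0.0262 + 0.0438 × 0.1781² = 0.02759.
L/D = CL/CD = 0.1781 / 0.02759 = 6.45

L/D = 6.45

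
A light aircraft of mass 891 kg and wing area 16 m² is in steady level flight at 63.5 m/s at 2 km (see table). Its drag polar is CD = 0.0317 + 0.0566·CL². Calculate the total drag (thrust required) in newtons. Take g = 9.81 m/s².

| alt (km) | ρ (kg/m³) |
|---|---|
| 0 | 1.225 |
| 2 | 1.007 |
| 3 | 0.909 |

D = 1160 N

At 2 km, from the table: ρ = 1.007 kg/m³.
Level flight ⇒ L = W = m·g = 891 × 9.81 = 8740.7 N.
q = ½ρv² = ½ × 1.007 × 63.5² = 2030 Pa.
Required CL = L/(qS) = 8740.7/(2030·16) = 0.2691.
CD = 0.0317 + 0.0566 × 0.2691² = 0.0358.
D = q·S·CD = 2030 × 16 × 0.0358 = 1163 N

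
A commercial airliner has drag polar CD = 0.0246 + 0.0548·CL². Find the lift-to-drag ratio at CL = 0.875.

L/D = 13.1

CD = 0.0246 + 0.0548 × 0.875² = 0.06656
L/D = CL/CD = 0.875 / 0.06656 = 13.1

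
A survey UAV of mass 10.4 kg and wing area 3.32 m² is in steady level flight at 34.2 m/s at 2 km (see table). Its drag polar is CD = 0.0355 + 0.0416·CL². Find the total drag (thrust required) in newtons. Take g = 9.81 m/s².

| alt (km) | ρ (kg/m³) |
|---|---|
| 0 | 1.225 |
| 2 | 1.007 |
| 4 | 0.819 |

D = 69.6 N

At 2 km, from the table: ρ = 1.007 kg/m³.
Level flight ⇒ L = W = m·g = 10.4 × 9.81 = 102.02 N.
q = ½ρv² = ½ × 1.007 × 34.2² = 588.9 Pa.
CL = W/(q·S) = 102.02 / (588.9 × 3.32) = 0.05218.
CD = 0.0355 + 0.0416 × 0.05218² = 0.03561.
D = q·S·CD = 588.9 × 3.32 × 0.03561 = 69.63 N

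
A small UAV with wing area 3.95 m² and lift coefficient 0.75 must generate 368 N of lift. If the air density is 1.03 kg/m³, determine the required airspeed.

L = ½ρv²S·CL ⇒ v = √(2L/(ρ·S·CL))
v = √(2 × 368 / (1.03 × 3.95 × 0.75)) = √241.2 = 15.5 m/s

v = 15.5 m/s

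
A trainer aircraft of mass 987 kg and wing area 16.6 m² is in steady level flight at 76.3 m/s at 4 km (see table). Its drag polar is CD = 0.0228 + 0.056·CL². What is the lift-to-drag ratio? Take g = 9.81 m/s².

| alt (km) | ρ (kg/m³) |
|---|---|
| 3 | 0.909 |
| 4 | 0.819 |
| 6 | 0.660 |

At 4 km, from the table: ρ = 0.819 kg/m³.
Level flight ⇒ L = W = m·g = 987 × 9.81 = 9682.5 N.
Dynamic pressure q = 0.5 × 0.819 × 76.3² = 2384 Pa.
Required CL = L/(qS) = 9682.5/(2384·16.6) = 0.2447.
CD = 0.0228 + 0.056 × 0.2447² = 0.02615.
L/D = CL/CD = 0.2447 / 0.02615 = 9.36

L/D = 9.36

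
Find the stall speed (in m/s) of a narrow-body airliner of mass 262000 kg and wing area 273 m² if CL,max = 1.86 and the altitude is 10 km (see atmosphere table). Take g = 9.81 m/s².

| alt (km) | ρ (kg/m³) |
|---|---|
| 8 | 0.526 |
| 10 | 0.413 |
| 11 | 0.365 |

V_stall = 157 m/s

At 10 km, from the table: ρ = 0.413 kg/m³.
Stall occurs when L = W at CL,max. W = mg = 262000 × 9.81 = 2.57×10^6 N.
V_stall = √(2W/(ρ·S·CL,max)) = √(2 × 2.57×10^6 / (0.413 × 273 × 1.86))
V_stall = √24510 = 157 m/s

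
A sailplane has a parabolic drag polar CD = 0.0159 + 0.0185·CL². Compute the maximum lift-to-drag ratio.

(L/D)max = 29.2

For CD = CD0 + K·CL², (L/D)max occurs at CL* = √(CD0/K) and equals 1/(2√(K·CD0)).
(L/D)max = 1/(2√(0.0185 × 0.0159)) = 1/(2 × 0.01715) = 29.2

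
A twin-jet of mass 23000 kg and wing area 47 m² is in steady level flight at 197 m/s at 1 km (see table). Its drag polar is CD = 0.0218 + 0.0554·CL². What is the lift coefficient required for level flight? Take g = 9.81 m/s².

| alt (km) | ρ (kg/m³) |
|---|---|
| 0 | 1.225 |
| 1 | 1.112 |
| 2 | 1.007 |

At 1 km, from the table: ρ = 1.112 kg/m³.
Level flight ⇒ L = W = m·g = 23000 × 9.81 = 2.2563×10^5 N.
q = ½ρv² = ½ × 1.112 × 197² = 21580 Pa.
CL = W/(q·S) = 2.2563×10^5 / (21580 × 47) = 0.2225.

CL = 0.222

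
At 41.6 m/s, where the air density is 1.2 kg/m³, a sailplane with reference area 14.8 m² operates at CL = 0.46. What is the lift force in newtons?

L = 7070 N

Dynamic pressure q = ½ρv² = ½ × 1.2 × 41.6² = 1038 Pa.
L = q·S·CL = 1038 × 14.8 × 0.46 = 7070 N ≈ 7.07 kN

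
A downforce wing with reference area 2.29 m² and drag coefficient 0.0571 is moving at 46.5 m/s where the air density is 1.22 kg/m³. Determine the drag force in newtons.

D = ½ρv²S·CD = ½ × 1.22 × 46.5² × 2.29 × 0.0571 = 172 N

D = 172 N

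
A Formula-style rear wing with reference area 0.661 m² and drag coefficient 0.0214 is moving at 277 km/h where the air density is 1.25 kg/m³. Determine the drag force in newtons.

D = 52.3 N

Convert speed: v = 277 km/h ÷ 3.6 = 76.94 m/s.
Dynamic pressure q = ½ρv² = ½ × 1.25 × 76.94² = 3700 Pa.
D = q·S·CD = 3700 × 0.661 × 0.0214 = 52.3 N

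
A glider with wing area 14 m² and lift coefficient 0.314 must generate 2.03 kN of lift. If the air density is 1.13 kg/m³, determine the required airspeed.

v = 28.6 m/s

L = ½ρv²S·CL ⇒ v = √(2L/(ρ·S·CL))
v = √(2 × 2030 / (1.13 × 14 × 0.314)) = √817.3 = 28.6 m/s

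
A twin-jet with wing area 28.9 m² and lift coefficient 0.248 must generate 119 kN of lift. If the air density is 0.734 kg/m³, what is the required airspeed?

v = 213 m/s

L = ½ρv²S·CL ⇒ v = √(2L/(ρ·S·CL))
v = √(2 × 1.19×10^5 / (0.734 × 28.9 × 0.248)) = √45240 = 213 m/s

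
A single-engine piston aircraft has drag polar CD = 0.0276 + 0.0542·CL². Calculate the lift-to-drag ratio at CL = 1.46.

CD = 0.0276 + 0.0542 × 1.46² = 0.1431
L/D = CL/CD = 1.46 / 0.1431 = 10.2

L/D = 10.2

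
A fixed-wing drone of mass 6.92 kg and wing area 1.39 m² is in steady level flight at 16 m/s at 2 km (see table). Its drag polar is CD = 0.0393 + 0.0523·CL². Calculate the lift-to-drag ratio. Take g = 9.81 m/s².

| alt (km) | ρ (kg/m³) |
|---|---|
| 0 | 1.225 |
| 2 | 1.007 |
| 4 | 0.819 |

At 2 km, from the table: ρ = 1.007 kg/m³.
Level flight ⇒ L = W = m·g = 6.92 × 9.81 = 67.885 N.
Dynamic pressure q = 0.5 × 1.007 × 16² = 128.9 Pa.
Required CL = L/(qS) = 67.885/(128.9·1.39) = 0.3789.
CD = 0.0393 + 0.0523 × 0.3789² = 0.04681.
L/D = CL/CD = 0.3789 / 0.04681 = 8.09

L/D = 8.09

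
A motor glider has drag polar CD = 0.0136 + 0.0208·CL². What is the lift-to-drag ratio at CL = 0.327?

CD = 0.0136 + 0.0208 × 0.327² = 0.01582
L/D = CL/CD = 0.327 / 0.01582 = 20.7

L/D = 20.7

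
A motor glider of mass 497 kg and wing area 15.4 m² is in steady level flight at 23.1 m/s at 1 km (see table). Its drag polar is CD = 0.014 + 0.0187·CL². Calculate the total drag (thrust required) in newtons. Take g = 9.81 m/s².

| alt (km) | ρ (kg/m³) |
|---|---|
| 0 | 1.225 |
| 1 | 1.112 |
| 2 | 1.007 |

At 1 km, from the table: ρ = 1.112 kg/m³.
In steady level flight, lift balances weight: W = mg = 497 × 9.81 = 4875.6 N.
Dynamic pressure q = 0.5 × 1.112 × 23.1² = 296.7 Pa.
CL = 2W/(ρv²S) = 2×4875.6/(1.112×23.1²×15.4) = 1.067.
CD = 0.014 + 0.0187 × 1.067² = 0.03529.
D = q·S·CD = 296.7 × 15.4 × 0.03529 = 161.3 N

D = 161 N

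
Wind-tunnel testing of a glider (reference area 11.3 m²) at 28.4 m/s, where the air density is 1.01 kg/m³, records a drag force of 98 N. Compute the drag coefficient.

From D = ½ρv²S·CD, rearranging gives CD = 2D/(ρv²S).
CD = 2 × 98 / (1.01 × 28.4² × 11.3) = 0.0213

CD = 0.0213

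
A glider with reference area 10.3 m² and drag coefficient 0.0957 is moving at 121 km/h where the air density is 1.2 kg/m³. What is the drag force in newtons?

D = 668 N

Convert speed: v = 121 km/h ÷ 3.6 = 33.61 m/s.
D = ½ρv²S·CD = ½ × 1.2 × 33.61² × 10.3 × 0.0957 = 668 N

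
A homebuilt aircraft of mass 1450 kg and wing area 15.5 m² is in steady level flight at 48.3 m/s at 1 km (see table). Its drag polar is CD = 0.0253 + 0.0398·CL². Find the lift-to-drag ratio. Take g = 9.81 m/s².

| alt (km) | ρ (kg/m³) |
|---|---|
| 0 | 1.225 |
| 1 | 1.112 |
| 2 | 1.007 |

At 1 km, from the table: ρ = 1.112 kg/m³.
Weight W = mg = 1450 × 9.81 = 14224 N; in level flight L = W.
Dynamic pressure q = 0.5 × 1.112 × 48.3² = 1297 Pa.
Required CL = L/(qS) = 14224/(1297·15.5) = 0.7075.
CD = 0.0253 + 0.0398 × 0.7075² = 0.04522.
L/D = CL/CD = 0.7075 / 0.04522 = 15.6

L/D = 15.6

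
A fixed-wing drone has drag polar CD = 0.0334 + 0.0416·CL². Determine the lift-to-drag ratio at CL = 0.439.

L/D = 10.6

CD = 0.0334 + 0.0416 × 0.439² = 0.04142
L/D = CL/CD = 0.439 / 0.04142 = 10.6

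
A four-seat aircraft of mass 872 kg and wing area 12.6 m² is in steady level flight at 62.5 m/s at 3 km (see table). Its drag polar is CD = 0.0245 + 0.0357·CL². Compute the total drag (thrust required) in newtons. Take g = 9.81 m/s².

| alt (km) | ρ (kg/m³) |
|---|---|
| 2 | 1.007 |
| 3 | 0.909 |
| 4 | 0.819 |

At 3 km, from the table: ρ = 0.909 kg/m³.
Weight W = mg = 872 × 9.81 = 8554.3 N; in level flight L = W.
q = ½ρv² = ½ × 0.909 × 62.5² = 1775 Pa.
CL = 2W/(ρv²S) = 2×8554.3/(0.909×62.5²×12.6) = 0.3824.
CD = 0.0245 + 0.0357 × 0.3824² = 0.02972.
D = q·S·CD = 1775 × 12.6 × 0.02972 = 664.8 N

D = 665 N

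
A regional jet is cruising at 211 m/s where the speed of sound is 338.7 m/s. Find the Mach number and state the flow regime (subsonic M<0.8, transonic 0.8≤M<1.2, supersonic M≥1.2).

M = 0.623 (subsonic)

M = v/a = 211 / 338.7 = 0.623
M = 0.623 → subsonic.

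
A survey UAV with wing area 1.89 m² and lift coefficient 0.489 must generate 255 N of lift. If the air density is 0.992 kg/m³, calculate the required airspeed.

L = ½ρv²S·CL ⇒ v = √(2L/(ρ·S·CL))
v = √(2 × 255 / (0.992 × 1.89 × 0.489)) = √556.3 = 23.6 m/s

v = 23.6 m/s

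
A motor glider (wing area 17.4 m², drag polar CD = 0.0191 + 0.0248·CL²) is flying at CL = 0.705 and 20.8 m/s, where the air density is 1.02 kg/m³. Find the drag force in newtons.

CD = 0.0191 + 0.0248 × 0.705² = 0.03143
D = ½ρv²S·CD = ½ × 1.02 × 20.8² × 17.4 × 0.03143 = 121 N

D = 121 N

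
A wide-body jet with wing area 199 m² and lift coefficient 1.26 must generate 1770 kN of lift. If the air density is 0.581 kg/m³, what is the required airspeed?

v = 156 m/s

L = ½ρv²S·CL ⇒ v = √(2L/(ρ·S·CL))
v = √(2 × 1.77×10^6 / (0.581 × 199 × 1.26)) = √24300 = 156 m/s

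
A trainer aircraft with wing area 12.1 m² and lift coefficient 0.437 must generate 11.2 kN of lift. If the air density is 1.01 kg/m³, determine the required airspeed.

v = 64.8 m/s

L = ½ρv²S·CL ⇒ v = √(2L/(ρ·S·CL))
v = √(2 × 11200 / (1.01 × 12.1 × 0.437)) = √4194 = 64.8 m/s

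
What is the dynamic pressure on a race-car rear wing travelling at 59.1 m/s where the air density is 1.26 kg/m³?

q = 2200 Pa

q = ½ρv² = ½ × 1.26 × 59.1² = 2200 Pa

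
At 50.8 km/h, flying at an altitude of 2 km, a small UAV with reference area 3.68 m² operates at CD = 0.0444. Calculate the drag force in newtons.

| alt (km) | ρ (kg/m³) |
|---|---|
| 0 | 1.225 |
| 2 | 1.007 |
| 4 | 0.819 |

At 2 km, from the table: ρ = 1.007 kg/m³.
Convert speed: v = 50.8 km/h ÷ 3.6 = 14.11 m/s.
Dynamic pressure q = ½ρv² = ½ × 1.007 × 14.11² = 100.3 Pa.
D = q·S·CD = 100.3 × 3.68 × 0.0444 = 16.4 N

D = 16.4 N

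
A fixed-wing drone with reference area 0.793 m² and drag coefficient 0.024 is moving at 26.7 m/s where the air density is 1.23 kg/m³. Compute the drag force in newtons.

Dynamic pressure q = ½ρv² = ½ × 1.23 × 26.7² = 438.4 Pa.
D = q·S·CD = 438.4 × 0.793 × 0.024 = 8.34 N

D = 8.34 N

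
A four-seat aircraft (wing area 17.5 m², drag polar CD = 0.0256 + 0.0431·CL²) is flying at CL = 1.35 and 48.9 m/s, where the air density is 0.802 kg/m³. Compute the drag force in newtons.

CD = 0.0256 + 0.0431 × 1.35² = 0.1041
D = ½ρv²S·CD = ½ × 0.802 × 48.9² × 17.5 × 0.1041 = 1750 N

D = 1750 N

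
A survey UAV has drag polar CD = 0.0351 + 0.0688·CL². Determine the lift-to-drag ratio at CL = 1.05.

CD = 0.0351 + 0.0688 × 1.05² = 0.111
L/D = CL/CD = 1.05 / 0.111 = 9.46

L/D = 9.46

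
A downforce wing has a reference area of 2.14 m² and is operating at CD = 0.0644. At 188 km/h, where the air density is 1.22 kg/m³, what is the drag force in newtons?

D = 229 N

Convert speed: v = 188 km/h ÷ 3.6 = 52.22 m/s.
Dynamic pressure q = ½ρv² = ½ × 1.22 × 52.22² = 1664 Pa.
D = q·S·CD = 1664 × 2.14 × 0.0644 = 229 N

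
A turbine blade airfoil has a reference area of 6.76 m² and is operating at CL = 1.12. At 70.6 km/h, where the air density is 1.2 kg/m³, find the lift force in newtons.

L = 1750 N

Convert speed: v = 70.6 km/h ÷ 3.6 = 19.61 m/s.
L = ½ρv²S·CL = ½ × 1.2 × 19.61² × 6.76 × 1.12 = 1750 N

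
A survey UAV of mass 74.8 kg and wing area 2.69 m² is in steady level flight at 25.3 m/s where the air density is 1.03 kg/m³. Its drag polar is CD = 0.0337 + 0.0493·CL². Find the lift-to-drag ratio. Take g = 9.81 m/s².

Level flight ⇒ L = W = m·g = 74.8 × 9.81 = 733.79 N.
Dynamic pressure q = 0.5 × 1.03 × 25.3² = 329.6 Pa.
CL = W/(q·S) = 733.79 / (329.6 × 2.69) = 0.8275.
CD = 0.0337 + 0.0493 × 0.8275² = 0.06746.
L/D = CL/CD = 0.8275 / 0.06746 = 12.3

L/D = 12.3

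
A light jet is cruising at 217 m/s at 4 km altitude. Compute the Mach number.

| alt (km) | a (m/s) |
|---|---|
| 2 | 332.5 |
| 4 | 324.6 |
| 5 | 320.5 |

M = 0.669

At 4 km, from the table: a = 324.6 m/s.
M = v/a = 217 / 324.6 = 0.669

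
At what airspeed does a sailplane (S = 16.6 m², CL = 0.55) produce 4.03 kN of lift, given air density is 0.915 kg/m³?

L = ½ρv²S·CL ⇒ v = √(2L/(ρ·S·CL))
v = √(2 × 4030 / (0.915 × 16.6 × 0.55)) = √964.8 = 31.1 m/s

v = 31.1 m/s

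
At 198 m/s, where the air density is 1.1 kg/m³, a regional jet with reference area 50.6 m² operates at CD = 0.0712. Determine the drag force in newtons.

D = 77700 N

D = ½ρv²S·CD = ½ × 1.1 × 198² × 50.6 × 0.0712 = 77700 N ≈ 77.7 kN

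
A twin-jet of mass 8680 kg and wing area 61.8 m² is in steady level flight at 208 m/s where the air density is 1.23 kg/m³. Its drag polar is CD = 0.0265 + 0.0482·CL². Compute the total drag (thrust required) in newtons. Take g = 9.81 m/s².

D = 43800 N

Weight W = mg = 8680 × 9.81 = 85151 N; in level flight L = W.
Dynamic pressure q = 0.5 × 1.23 × 208² = 26610 Pa.
CL = 2W/(ρv²S) = 2×85151/(1.23×208²×61.8) = 0.05178.
CD = 0.0265 + 0.0482 × 0.05178² = 0.02663.
D = q·S·CD = 26610 × 61.8 × 0.02663 = 43790 N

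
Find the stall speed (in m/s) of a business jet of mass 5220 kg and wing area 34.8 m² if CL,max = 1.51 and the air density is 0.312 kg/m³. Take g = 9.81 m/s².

V_stall = 79 m/s

Weight W = mg = 5220 × 9.81 = 51210 N.
V_stall = √(2W/(ρ·S·CL,max)) = √(2 × 51210 / (0.312 × 34.8 × 1.51))
V_stall = √6247 = 79 m/s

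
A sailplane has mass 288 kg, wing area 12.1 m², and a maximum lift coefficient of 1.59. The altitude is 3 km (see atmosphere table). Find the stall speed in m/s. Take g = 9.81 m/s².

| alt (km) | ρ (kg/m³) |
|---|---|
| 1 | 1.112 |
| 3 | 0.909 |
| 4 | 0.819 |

At 3 km, from the table: ρ = 0.909 kg/m³.
Weight W = mg = 288 × 9.81 = 2825 N.
V_stall = √(2W/(ρ·S·CL,max)) = √(2 × 2825 / (0.909 × 12.1 × 1.59))
V_stall = √323.1 = 18 m/s

V_stall = 18 m/s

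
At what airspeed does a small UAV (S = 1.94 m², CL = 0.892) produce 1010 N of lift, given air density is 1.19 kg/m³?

L = ½ρv²S·CL ⇒ v = √(2L/(ρ·S·CL))
v = √(2 × 1010 / (1.19 × 1.94 × 0.892)) = √980.9 = 31.3 m/s

v = 31.3 m/s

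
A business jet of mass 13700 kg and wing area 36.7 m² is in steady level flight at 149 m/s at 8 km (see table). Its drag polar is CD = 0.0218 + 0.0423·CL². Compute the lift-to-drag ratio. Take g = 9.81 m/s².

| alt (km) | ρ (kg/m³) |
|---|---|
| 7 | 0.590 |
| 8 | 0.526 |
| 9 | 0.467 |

At 8 km, from the table: ρ = 0.526 kg/m³.
Level flight ⇒ L = W = m·g = 13700 × 9.81 = 1.344×10^5 N.
Dynamic pressure q = 0.5 × 0.526 × 149² = 5839 Pa.
CL = 2W/(ρv²S) = 2×1.344×10^5/(0.526×149²×36.7) = 0.6272.
CD = 0.0218 + 0.0423 × 0.6272² = 0.03844.
L/D = CL/CD = 0.6272 / 0.03844 = 16.3

L/D = 16.3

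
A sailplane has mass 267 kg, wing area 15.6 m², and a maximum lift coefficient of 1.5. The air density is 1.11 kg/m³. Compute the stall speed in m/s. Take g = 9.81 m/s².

Stall occurs when L = W at CL,max. W = mg = 267 × 9.81 = 2619 N.
V_stall = √(2W/(ρ·S·CL,max)) = √(2 × 2619 / (1.11 × 15.6 × 1.5))
V_stall = √201.7 = 14.2 m/s

V_stall = 14.2 m/s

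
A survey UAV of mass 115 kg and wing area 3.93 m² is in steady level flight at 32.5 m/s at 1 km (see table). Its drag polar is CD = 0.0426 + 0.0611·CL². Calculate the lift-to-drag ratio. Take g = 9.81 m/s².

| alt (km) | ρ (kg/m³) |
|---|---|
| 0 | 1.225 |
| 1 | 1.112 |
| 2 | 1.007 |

L/D = 8.55

At 1 km, from the table: ρ = 1.112 kg/m³.
Weight W = mg = 115 × 9.81 = 1128.2 N; in level flight L = W.
Dynamic pressure q = 0.5 × 1.112 × 32.5² = 587.3 Pa.
CL = 2W/(ρv²S) = 2×1128.2/(1.112×32.5²×3.93) = 0.4888.
CD = 0.0426 + 0.0611 × 0.4888² = 0.0572.
L/D = CL/CD = 0.4888 / 0.0572 = 8.55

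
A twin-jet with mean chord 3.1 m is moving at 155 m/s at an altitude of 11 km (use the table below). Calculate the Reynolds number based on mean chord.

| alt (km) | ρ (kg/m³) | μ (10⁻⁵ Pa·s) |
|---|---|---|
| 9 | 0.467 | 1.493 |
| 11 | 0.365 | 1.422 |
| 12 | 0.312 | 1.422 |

At 11 km, from the table: ρ = 0.365 kg/m³, μ = 1.422×10⁻⁵ Pa·s.
Re = ρ·v·c/μ = 0.365 × 155 × 3.1 / (1.422×10⁻⁵) = 1.23×10^7

Re = 1.23×10^7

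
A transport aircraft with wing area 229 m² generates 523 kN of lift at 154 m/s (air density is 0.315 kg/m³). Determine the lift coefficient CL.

From L = ½ρv²S·CL, rearranging gives CL = 2L/(ρv²S).
CL = 2 × 5.23×10^5 / (0.315 × 154² × 229) = 0.611

CL = 0.611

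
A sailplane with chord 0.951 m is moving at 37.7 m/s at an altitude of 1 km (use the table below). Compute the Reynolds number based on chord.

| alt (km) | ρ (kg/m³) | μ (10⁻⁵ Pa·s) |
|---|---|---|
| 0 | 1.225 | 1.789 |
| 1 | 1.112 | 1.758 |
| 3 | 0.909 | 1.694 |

Re = 2.27×10^6

At 1 km, from the table: ρ = 1.112 kg/m³, μ = 1.758×10⁻⁵ Pa·s.
Re = ρ·v·c/μ = 1.112 × 37.7 × 0.951 / (1.758×10⁻⁵) = 2.27×10^6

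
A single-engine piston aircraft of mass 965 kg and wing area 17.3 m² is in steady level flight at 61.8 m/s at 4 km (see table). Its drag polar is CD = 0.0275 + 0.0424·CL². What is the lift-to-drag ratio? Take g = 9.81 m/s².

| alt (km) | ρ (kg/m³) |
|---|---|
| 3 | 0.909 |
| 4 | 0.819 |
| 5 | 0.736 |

L/D = 10.7

At 4 km, from the table: ρ = 0.819 kg/m³.
Weight W = mg = 965 × 9.81 = 9466.6 N; in level flight L = W.
q = ½ρv² = ½ × 0.819 × 61.8² = 1564 Pa.
CL = 2W/(ρv²S) = 2×9466.6/(0.819×61.8²×17.3) = 0.3499.
CD = 0.0275 + 0.0424 × 0.3499² = 0.03269.
L/D = CL/CD = 0.3499 / 0.03269 = 10.7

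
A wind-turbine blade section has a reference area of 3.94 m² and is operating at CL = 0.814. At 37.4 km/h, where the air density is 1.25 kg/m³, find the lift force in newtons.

Convert speed: v = 37.4 km/h ÷ 3.6 = 10.39 m/s.
L = ½ρv²S·CL = ½ × 1.25 × 10.39² × 3.94 × 0.814 = 216 N

L = 216 N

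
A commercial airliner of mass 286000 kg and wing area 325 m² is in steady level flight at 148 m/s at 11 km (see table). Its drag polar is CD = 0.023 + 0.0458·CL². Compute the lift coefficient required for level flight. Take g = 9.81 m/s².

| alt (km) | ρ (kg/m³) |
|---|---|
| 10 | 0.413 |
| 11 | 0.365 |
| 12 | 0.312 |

CL = 2.16

At 11 km, from the table: ρ = 0.365 kg/m³.
In steady level flight, lift balances weight: W = mg = 286000 × 9.81 = 2.8057×10^6 N.
q = ½ρv² = ½ × 0.365 × 148² = 3997 Pa.
Required CL = L/(qS) = 2.8057×10^6/(3997·325) = 2.16.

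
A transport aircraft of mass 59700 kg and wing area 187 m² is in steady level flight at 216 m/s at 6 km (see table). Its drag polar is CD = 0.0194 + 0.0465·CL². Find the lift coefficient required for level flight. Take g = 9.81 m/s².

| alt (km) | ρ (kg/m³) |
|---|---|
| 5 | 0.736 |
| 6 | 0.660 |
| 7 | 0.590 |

CL = 0.203

At 6 km, from the table: ρ = 0.660 kg/m³.
In steady level flight, lift balances weight: W = mg = 59700 × 9.81 = 5.8566×10^5 N.
Dynamic pressure q = 0.5 × 0.66 × 216² = 15400 Pa.
CL = 2W/(ρv²S) = 2×5.8566×10^5/(0.66×216²×187) = 0.2034.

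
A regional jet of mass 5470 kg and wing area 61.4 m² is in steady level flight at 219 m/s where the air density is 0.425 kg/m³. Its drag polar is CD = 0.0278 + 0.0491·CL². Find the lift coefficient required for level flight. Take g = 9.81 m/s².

Weight W = mg = 5470 × 9.81 = 53661 N; in level flight L = W.
Dynamic pressure q = 0.5 × 0.425 × 219² = 10190 Pa.
Required CL = L/(qS) = 53661/(10190·61.4) = 0.08575.

CL = 0.0858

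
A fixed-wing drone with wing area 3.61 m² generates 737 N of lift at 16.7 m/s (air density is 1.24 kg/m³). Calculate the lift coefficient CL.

CL = 1.18

From L = ½ρv²S·CL, rearranging gives CL = 2L/(ρv²S).
CL = 2 × 737 / (1.24 × 16.7² × 3.61) = 1.18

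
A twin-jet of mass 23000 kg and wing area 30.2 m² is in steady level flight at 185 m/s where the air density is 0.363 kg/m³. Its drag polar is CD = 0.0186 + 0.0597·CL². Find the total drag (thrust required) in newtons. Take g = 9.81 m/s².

D = 19700 N

In steady level flight, lift balances weight: W = mg = 23000 × 9.81 = 2.2563×10^5 N.
q = ½ρv² = ½ × 0.363 × 185² = 6212 Pa.
CL = W/(q·S) = 2.2563×10^5 / (6212 × 30.2) = 1.203.
CD = 0.0186 + 0.0597 × 1.203² = 0.105.
D = q·S·CD = 6212 × 30.2 × 0.105 = 19690 N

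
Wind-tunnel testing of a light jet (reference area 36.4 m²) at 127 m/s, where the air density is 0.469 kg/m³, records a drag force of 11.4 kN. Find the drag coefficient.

CD = 0.0828

From D = ½ρv²S·CD, rearranging gives CD = 2D/(ρv²S).
CD = 2 × 11400 / (0.469 × 127² × 36.4) = 0.0828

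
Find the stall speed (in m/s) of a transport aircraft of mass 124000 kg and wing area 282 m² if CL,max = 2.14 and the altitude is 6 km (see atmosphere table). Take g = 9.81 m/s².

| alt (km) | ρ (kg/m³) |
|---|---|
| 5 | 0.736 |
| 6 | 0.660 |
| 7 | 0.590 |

At 6 km, from the table: ρ = 0.660 kg/m³.
Weight W = mg = 124000 × 9.81 = 1.216×10^6 N.
V_stall = √(2W/(ρ·S·CL,max)) = √(2 × 1.216×10^6 / (0.66 × 282 × 2.14))
V_stall = √6108 = 78.2 m/s

V_stall = 78.2 m/s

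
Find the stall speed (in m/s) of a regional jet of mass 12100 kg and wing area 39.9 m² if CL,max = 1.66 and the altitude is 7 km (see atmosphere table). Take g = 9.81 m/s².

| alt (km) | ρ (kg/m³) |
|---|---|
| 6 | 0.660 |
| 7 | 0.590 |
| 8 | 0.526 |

At 7 km, from the table: ρ = 0.590 kg/m³.
Stall occurs when L = W at CL,max. W = mg = 12100 × 9.81 = 1.187×10^5 N.
From L = ½ρV²S·CL,max = W: V_stall = √(2W/(ρSCL,max)) = √(2·1.187×10^5/(0.59·39.9·1.66))
V_stall = √6075 = 77.9 m/s

V_stall = 77.9 m/s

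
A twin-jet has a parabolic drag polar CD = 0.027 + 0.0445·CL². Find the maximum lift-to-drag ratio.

(L/D)max = 14.4

For CD = CD0 + K·CL², (L/D)max occurs at CL* = √(CD0/K) and equals 1/(2√(K·CD0)).
(L/D)max = 1/(2√(0.0445 × 0.027)) = 1/(2 × 0.03466) = 14.4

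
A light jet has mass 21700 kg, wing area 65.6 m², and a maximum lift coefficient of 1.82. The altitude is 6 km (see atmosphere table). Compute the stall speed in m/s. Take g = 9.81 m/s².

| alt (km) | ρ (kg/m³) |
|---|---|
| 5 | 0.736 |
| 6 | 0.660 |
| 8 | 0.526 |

At 6 km, from the table: ρ = 0.660 kg/m³.
Stall occurs when L = W at CL,max. W = mg = 21700 × 9.81 = 2.129×10^5 N.
V_stall = √(2W/(ρ·S·CL,max)) = √(2 × 2.129×10^5 / (0.66 × 65.6 × 1.82))
V_stall = √5403 = 73.5 m/s

V_stall = 73.5 m/s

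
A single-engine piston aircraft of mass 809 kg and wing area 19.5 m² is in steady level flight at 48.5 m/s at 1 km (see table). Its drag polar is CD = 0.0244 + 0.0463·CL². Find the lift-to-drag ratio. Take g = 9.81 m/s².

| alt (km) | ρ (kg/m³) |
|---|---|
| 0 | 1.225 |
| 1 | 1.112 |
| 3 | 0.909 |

At 1 km, from the table: ρ = 1.112 kg/m³.
In steady level flight, lift balances weight: W = mg = 809 × 9.81 = 7936.3 N.
q = ½ρv² = ½ × 1.112 × 48.5² = 1308 Pa.
CL = W/(q·S) = 7936.3 / (1308 × 19.5) = 0.3112.
CD = 0.0244 + 0.0463 × 0.3112² = 0.02888.
L/D = CL/CD = 0.3112 / 0.02888 = 10.8

L/D = 10.8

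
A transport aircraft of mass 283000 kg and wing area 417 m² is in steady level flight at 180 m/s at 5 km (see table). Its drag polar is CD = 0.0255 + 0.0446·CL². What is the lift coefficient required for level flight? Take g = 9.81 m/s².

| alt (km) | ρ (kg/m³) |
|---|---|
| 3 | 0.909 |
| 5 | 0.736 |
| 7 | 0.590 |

CL = 0.558

At 5 km, from the table: ρ = 0.736 kg/m³.
Weight W = mg = 283000 × 9.81 = 2.7762×10^6 N; in level flight L = W.
Dynamic pressure q = 0.5 × 0.736 × 180² = 11920 Pa.
Required CL = L/(qS) = 2.7762×10^6/(11920·417) = 0.5584.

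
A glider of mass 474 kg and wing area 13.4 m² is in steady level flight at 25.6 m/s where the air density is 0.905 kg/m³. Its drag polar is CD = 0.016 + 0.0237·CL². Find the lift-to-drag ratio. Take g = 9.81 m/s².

L/D = 24.2

In steady level flight, lift balances weight: W = mg = 474 × 9.81 = 4649.9 N.
q = ½ρv² = ½ × 0.905 × 25.6² = 296.6 Pa.
Required CL = L/(qS) = 4649.9/(296.6·13.4) = 1.17.
CD = 0.016 + 0.0237 × 1.17² = 0.04845.
L/D = CL/CD = 1.17 / 0.04845 = 24.2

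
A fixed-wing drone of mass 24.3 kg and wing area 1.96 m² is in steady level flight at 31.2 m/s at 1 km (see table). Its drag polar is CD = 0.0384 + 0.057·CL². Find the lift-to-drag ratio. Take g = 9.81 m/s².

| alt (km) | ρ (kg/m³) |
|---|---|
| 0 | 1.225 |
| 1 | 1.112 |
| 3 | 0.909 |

L/D = 5.44

At 1 km, from the table: ρ = 1.112 kg/m³.
Weight W = mg = 24.3 × 9.81 = 238.38 N; in level flight L = W.
q = ½ρv² = ½ × 1.112 × 31.2² = 541.2 Pa.
CL = W/(q·S) = 238.38 / (541.2 × 1.96) = 0.2247.
CD = 0.0384 + 0.057 × 0.2247² = 0.04128.
L/D = CL/CD = 0.2247 / 0.04128 = 5.44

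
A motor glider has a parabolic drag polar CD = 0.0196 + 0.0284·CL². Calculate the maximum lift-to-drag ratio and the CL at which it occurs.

(L/D)max = 21.2, at CL = 0.831

For CD = CD0 + K·CL², (L/D)max occurs at CL* = √(CD0/K) and equals 1/(2√(K·CD0)).
(L/D)max = 1/(2√(0.0284 × 0.0196)) = 1/(2 × 0.02359) = 21.2
CL* = √(0.0196/0.0284) = 0.831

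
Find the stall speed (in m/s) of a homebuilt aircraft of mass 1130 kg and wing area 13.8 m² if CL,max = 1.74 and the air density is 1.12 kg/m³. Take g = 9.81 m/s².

V_stall = 28.7 m/s

Weight W = mg = 1130 × 9.81 = 11090 N.
V_stall = √(2W/(ρ·S·CL,max)) = √(2 × 11090 / (1.12 × 13.8 × 1.74))
V_stall = √824.4 = 28.7 m/s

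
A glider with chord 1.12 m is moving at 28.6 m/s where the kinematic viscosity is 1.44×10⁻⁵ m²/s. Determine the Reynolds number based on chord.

Re = 2.22×10^6

Re = v·c/ν = 28.6 × 1.12 / (1.44×10⁻⁵) = 2.22×10^6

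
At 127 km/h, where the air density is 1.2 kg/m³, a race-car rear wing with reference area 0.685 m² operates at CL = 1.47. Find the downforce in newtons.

Convert speed: v = 127 km/h ÷ 3.6 = 35.28 m/s.
L = ½ρv²S·CL = ½ × 1.2 × 35.28² × 0.685 × 1.47 = 752 N

L = 752 N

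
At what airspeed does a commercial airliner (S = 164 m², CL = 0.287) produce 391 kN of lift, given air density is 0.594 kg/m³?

v = 167 m/s

L = ½ρv²S·CL ⇒ v = √(2L/(ρ·S·CL))
v = √(2 × 3.91×10^5 / (0.594 × 164 × 0.287)) = √27970 = 167 m/s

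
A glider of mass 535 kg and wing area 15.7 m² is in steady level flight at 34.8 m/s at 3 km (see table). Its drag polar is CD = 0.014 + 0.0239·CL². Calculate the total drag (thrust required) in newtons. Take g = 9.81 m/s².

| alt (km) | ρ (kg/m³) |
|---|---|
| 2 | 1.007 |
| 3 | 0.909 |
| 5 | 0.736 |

At 3 km, from the table: ρ = 0.909 kg/m³.
In steady level flight, lift balances weight: W = mg = 535 × 9.81 = 5248.4 N.
Dynamic pressure q = 0.5 × 0.909 × 34.8² = 550.4 Pa.
CL = 2W/(ρv²S) = 2×5248.4/(0.909×34.8²×15.7) = 0.6073.
CD = 0.014 + 0.0239 × 0.6073² = 0.02282.
D = q·S·CD = 550.4 × 15.7 × 0.02282 = 197.2 N

D = 197 N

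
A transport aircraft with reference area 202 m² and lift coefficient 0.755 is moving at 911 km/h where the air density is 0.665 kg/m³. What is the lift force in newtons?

L = 3.25×10^6 N

Convert speed: v = 911 km/h ÷ 3.6 = 253.1 m/s.
L = ½ρv²S·CL = ½ × 0.665 × 253.1² × 202 × 0.755 = 3.25×10^6 N ≈ 3250 kN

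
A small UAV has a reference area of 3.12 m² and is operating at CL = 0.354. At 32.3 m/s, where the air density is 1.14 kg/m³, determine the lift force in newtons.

L = ½ρv²S·CL = ½ × 1.14 × 32.3² × 3.12 × 0.354 = 657 N

L = 657 N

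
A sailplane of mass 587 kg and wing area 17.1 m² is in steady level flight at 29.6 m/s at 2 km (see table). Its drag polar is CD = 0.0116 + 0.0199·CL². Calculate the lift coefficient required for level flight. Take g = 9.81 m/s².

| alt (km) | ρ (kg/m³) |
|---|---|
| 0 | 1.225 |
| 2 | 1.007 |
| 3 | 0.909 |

At 2 km, from the table: ρ = 1.007 kg/m³.
In steady level flight, lift balances weight: W = mg = 587 × 9.81 = 5758.5 N.
q = ½ρv² = ½ × 1.007 × 29.6² = 441.1 Pa.
CL = W/(q·S) = 5758.5 / (441.1 × 17.1) = 0.7634.

CL = 0.763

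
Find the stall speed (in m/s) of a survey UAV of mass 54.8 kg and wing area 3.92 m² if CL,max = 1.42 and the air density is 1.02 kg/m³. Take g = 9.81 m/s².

V_stall = 13.8 m/s

Stall occurs when L = W at CL,max. W = mg = 54.8 × 9.81 = 537.6 N.
From L = ½ρV²S·CL,max = W: V_stall = √(2W/(ρSCL,max)) = √(2·537.6/(1.02·3.92·1.42))
V_stall = √189.4 = 13.8 m/s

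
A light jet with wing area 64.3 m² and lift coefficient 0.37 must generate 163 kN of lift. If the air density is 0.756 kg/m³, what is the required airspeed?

L = ½ρv²S·CL ⇒ v = √(2L/(ρ·S·CL))
v = √(2 × 1.63×10^5 / (0.756 × 64.3 × 0.37)) = √18130 = 135 m/s

v = 135 m/s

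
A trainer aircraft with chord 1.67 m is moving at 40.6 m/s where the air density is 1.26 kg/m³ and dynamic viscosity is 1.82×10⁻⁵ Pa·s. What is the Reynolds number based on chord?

Re = 4.69×10^6

Re = ρ·v·c/μ = 1.26 × 40.6 × 1.67 / (1.82×10⁻⁵) = 4.69×10^6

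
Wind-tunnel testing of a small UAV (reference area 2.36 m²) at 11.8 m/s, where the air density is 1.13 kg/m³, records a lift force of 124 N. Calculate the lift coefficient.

From L = ½ρv²S·CL, rearranging gives CL = 2L/(ρv²S).
CL = 2 × 124 / (1.13 × 11.8² × 2.36) = 0.668

CL = 0.668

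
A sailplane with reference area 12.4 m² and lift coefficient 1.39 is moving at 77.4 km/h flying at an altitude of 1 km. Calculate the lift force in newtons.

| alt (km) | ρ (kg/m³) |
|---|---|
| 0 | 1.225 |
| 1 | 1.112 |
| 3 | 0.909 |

At 1 km, from the table: ρ = 1.112 kg/m³.
Convert speed: v = 77.4 km/h ÷ 3.6 = 21.5 m/s.
Dynamic pressure q = ½ρv² = ½ × 1.112 × 21.5² = 257 Pa.
L = q·S·CL = 257 × 12.4 × 1.39 = 4430 N

L = 4430 N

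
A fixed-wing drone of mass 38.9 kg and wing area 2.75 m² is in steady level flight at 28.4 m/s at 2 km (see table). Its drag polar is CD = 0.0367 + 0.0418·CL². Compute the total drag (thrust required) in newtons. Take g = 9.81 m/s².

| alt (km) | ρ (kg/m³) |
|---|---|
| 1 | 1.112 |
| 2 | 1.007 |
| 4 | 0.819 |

D = 46.4 N

At 2 km, from the table: ρ = 1.007 kg/m³.
Weight W = mg = 38.9 × 9.81 = 381.61 N; in level flight L = W.
q = ½ρv² = ½ × 1.007 × 28.4² = 406.1 Pa.
CL = W/(q·S) = 381.61 / (406.1 × 2.75) = 0.3417.
CD = 0.0367 + 0.0418 × 0.3417² = 0.04158.
D = q·S·CD = 406.1 × 2.75 × 0.04158 = 46.44 N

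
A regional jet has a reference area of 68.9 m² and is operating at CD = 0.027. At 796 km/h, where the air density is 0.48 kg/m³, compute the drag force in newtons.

Convert speed: v = 796 km/h ÷ 3.6 = 221.1 m/s.
D = ½ρv²S·CD = ½ × 0.48 × 221.1² × 68.9 × 0.027 = 21800 N ≈ 21.8 kN

D = 21800 N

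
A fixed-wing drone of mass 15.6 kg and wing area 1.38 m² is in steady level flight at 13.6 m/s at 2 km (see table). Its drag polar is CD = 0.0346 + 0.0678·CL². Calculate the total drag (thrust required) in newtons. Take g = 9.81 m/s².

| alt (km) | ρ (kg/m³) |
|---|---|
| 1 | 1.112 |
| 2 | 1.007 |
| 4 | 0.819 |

At 2 km, from the table: ρ = 1.007 kg/m³.
Weight W = mg = 15.6 × 9.81 = 153.04 N; in level flight L = W.
Dynamic pressure q = 0.5 × 1.007 × 13.6² = 93.13 Pa.
Required CL = L/(qS) = 153.04/(93.13·1.38) = 1.191.
CD = 0.0346 + 0.0678 × 1.191² = 0.1307.
D = q·S·CD = 93.13 × 1.38 × 0.1307 = 16.8 N

D = 16.8 N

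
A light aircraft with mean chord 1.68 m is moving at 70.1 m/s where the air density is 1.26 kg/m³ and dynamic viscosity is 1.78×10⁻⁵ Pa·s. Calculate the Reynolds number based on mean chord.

Re = ρ·v·c/μ = 1.26 × 70.1 × 1.68 / (1.78×10⁻⁵) = 8.34×10^6

Re = 8.34×10^6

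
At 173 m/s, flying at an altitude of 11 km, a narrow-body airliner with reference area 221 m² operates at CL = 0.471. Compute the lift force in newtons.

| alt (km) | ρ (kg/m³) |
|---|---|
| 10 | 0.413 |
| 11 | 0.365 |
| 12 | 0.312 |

At 11 km, from the table: ρ = 0.365 kg/m³.
L = ½ρv²S·CL = ½ × 0.365 × 173² × 221 × 0.471 = 5.69×10^5 N ≈ 569 kN

L = 5.69×10^5 N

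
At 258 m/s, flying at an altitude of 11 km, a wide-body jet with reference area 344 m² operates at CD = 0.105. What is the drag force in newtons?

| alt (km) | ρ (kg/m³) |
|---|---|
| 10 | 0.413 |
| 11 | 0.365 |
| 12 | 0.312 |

At 11 km, from the table: ρ = 0.365 kg/m³.
Dynamic pressure q = ½ρv² = ½ × 0.365 × 258² = 12150 Pa.
D = q·S·CD = 12150 × 344 × 0.105 = 4.39×10^5 N ≈ 439 kN

D = 4.39×10^5 N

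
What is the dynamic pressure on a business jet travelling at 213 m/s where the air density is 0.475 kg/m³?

q = 10800 Pa

q = ½ρv² = ½ × 0.475 × 213² = 10800 Pa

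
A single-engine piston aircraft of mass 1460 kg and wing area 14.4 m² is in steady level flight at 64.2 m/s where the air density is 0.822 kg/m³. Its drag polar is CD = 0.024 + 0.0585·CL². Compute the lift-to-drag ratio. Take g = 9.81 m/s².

Weight W = mg = 1460 × 9.81 = 14323 N; in level flight L = W.
Dynamic pressure q = 0.5 × 0.822 × 64.2² = 1694 Pa.
CL = W/(q·S) = 14323 / (1694 × 14.4) = 0.5871.
CD = 0.024 + 0.0585 × 0.5871² = 0.04417.
L/D = CL/CD = 0.5871 / 0.04417 = 13.3

L/D = 13.3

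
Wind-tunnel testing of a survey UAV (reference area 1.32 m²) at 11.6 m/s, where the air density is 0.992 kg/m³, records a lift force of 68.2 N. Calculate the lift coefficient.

From L = ½ρv²S·CL, rearranging gives CL = 2L/(ρv²S).
CL = 2 × 68.2 / (0.992 × 11.6² × 1.32) = 0.774

CL = 0.774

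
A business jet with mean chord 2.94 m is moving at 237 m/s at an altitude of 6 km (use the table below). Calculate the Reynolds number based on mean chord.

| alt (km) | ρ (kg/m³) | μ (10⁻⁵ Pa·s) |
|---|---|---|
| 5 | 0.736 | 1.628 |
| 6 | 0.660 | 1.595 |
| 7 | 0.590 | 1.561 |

At 6 km, from the table: ρ = 0.660 kg/m³, μ = 1.595×10⁻⁵ Pa·s.
Re = ρ·v·c/μ = 0.66 × 237 × 2.94 / (1.595×10⁻⁵) = 2.88×10^7

Re = 2.88×10^7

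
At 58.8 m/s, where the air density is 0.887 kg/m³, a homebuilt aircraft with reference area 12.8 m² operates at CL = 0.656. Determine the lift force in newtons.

L = 12900 N

Dynamic pressure q = ½ρv² = ½ × 0.887 × 58.8² = 1533 Pa.
L = q·S·CL = 1533 × 12.8 × 0.656 = 12900 N ≈ 12.9 kN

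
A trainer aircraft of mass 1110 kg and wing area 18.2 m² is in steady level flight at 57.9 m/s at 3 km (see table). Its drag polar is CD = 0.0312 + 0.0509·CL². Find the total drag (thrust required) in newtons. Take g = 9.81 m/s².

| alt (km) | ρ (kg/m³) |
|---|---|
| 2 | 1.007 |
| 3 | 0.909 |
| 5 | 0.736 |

At 3 km, from the table: ρ = 0.909 kg/m³.
In steady level flight, lift balances weight: W = mg = 1110 × 9.81 = 10889 N.
Dynamic pressure q = 0.5 × 0.909 × 57.9² = 1524 Pa.
CL = W/(q·S) = 10889 / (1524 × 18.2) = 0.3927.
CD = 0.0312 + 0.0509 × 0.3927² = 0.03905.
D = q·S·CD = 1524 × 18.2 × 0.03905 = 1083 N

D = 1080 N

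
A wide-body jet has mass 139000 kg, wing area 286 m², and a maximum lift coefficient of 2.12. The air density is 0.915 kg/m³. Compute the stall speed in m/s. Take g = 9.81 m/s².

V_stall = 70.1 m/s

Weight W = mg = 139000 × 9.81 = 1.364×10^6 N.
From L = ½ρV²S·CL,max = W: V_stall = √(2W/(ρSCL,max)) = √(2·1.364×10^6/(0.915·286·2.12))
V_stall = √4916 = 70.1 m/s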